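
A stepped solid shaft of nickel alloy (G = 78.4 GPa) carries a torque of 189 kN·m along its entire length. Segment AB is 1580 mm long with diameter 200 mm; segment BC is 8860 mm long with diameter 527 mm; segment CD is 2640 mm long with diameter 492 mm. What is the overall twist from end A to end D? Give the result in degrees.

J_AB = π(0.200)⁴/32 = 1.57×10^-4 m⁴; J_BC = π(0.527)⁴/32 = 7.57×10^-3 m⁴; J_CD = π(0.492)⁴/32 = 5.75×10^-3 m⁴.
θ = (T/G)·Σ L_i/J_i = (189000/78.4×10⁹)·(1.58/1.57×10^-4 + 8.86/7.57×10^-3 + 2.64/5.75×10^-3) = 0.02818 rad.

1.61°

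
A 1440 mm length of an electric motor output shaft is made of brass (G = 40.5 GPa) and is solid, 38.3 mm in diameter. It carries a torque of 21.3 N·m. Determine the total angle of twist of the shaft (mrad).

J = πd⁴/32 = π(0.0383)⁴/32 = 2.112×10^-7 m⁴.
θ = T·L/(G·J) = 21.30 × 1.44 / (40.5×10⁹ × 2.112×10^-7) = 3.585×10^-3 rad.

3.59 mrad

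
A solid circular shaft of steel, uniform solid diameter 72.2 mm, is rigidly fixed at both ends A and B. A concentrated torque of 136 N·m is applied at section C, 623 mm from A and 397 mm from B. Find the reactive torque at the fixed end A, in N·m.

With uniform GJ and both ends fixed, compatibility θ_AC = θ_CB gives T_A·a = T_B·b, together with T_A + T_B = T₀.
T_A = T₀·b/(a+b) = 136.0·397/1020 = 52.93 N·m; T_B = 83.07 N·m.

52.9 N·m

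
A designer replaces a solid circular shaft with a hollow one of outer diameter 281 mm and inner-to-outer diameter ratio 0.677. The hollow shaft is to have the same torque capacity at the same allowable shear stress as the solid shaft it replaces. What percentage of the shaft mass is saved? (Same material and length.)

Equal τ_max and T ⇒ the solid shaft needs d_s³ = d_o³(1−k⁴), so d_s = 281·(1−0.677⁴)^(1/3) = 259.8 mm.
Area ratio A_h/A_s = d_o²(1−k²)/d_s² = (1−k²)/(1−k⁴)^(2/3) = 0.6339.
Mass saving = 1 − 0.6339 = 36.6 %.

36.6 %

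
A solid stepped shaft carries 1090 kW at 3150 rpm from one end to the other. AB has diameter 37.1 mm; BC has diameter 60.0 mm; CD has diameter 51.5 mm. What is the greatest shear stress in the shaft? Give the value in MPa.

330 MPa

ω = 2π·3150/60 = 329.9 rad/s, so T = P/ω = 1090×10³ / 329.9 = 3304 N·m.
Under the same torque, τ_max = 16T/(πd³) is largest where d is smallest — segment AB (d = 37.1 mm).
τ_max = 16·3304/(π·(0.0371)³) = 3.296×10^8 Pa.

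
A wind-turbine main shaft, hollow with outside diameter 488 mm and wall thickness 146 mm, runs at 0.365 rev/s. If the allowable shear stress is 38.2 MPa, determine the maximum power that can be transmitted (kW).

J = π(d_o⁴ − d_i⁴)/32 = π(0.488⁴ − 0.196⁴)/32 = 5.423×10^-3 m⁴.
T_max = τ_allow·J/r = 3.82×10^7 × 5.423×10^-3 / 0.244 = 849000 N·m.
ω = 2π·0.365 = 2.293 rad/s, so P_max = T_max·ω = 1.947×10^6 W.

1950 kW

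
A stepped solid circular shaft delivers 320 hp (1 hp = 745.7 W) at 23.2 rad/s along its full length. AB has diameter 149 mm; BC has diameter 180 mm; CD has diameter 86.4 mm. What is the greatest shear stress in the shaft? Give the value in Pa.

ω = 23.2 rad/s, so T = P/ω = 320×745.7 / 23.20 = 10290 N·m.
Under the same torque, τ_max = 16T/(πd³) is largest where d is smallest — segment CD (d = 86.4 mm).
τ_max = 16·10290/(π·(0.0864)³) = 8.122×10^7 Pa.

8.12e7 Pa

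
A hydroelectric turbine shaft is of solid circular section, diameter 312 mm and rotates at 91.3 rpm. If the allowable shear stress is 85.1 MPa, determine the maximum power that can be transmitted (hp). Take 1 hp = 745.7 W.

6510 hp

J = πd⁴/32 = π(0.312)⁴/32 = 9.303×10^-4 m⁴.
T_max = τ_allow·J/r = 8.51×10^7 × 9.303×10^-4 / 0.156 = 507500 N·m.
ω = 2π·91.3/60 = 9.561 rad/s, so P_max = T_max·ω = 4.852×10^6 W.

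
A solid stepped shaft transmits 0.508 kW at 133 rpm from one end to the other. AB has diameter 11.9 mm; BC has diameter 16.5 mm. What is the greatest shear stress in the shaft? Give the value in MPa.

110 MPa

ω = 2π·133/60 = 13.93 rad/s, so T = P/ω = 0.508×10³ / 13.93 = 36.47 N·m.
Under the same torque, τ_max = 16T/(πd³) is largest where d is smallest — segment AB (d = 11.9 mm).
τ_max = 16·36.47/(π·(0.0119)³) = 1.102×10^8 Pa.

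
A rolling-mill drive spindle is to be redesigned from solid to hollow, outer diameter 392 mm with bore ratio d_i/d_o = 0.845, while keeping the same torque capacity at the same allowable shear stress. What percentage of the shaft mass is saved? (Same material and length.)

54.0 %

Equal τ_max and T ⇒ the solid shaft needs d_s³ = d_o³(1−k⁴), so d_s = 392·(1−0.845⁴)^(1/3) = 309.1 mm.
Area ratio A_h/A_s = d_o²(1−k²)/d_s² = (1−k²)/(1−k⁴)^(2/3) = 0.4600.
Mass saving = 1 − 0.4600 = 54.0 %.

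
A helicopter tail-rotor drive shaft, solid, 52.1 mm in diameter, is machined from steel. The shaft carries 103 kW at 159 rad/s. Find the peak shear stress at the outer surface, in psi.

ω = 159 rad/s, so T = P/ω = 103×10³ / 159.0 = 647.8 N·m.
J = πd⁴/32 = π(0.0521)⁴/32 = 7.234×10^-7 m⁴.
τ_max = T·r/J = 647.8 × 0.0261 / 7.234×10^-7 = 2.333×10^7 Pa.

3380 psi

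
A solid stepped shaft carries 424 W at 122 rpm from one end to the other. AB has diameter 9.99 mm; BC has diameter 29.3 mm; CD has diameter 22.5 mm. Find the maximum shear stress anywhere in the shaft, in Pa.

1.70e8 Pa

ω = 2π·122/60 = 12.78 rad/s, so T = P/ω = 424 / 12.78 = 33.19 N·m.
Under the same torque, τ_max = 16T/(πd³) is largest where d is smallest — segment AB (d = 9.99 mm).
τ_max = 16·33.19/(π·(0.00999)³) = 1.695×10^8 Pa.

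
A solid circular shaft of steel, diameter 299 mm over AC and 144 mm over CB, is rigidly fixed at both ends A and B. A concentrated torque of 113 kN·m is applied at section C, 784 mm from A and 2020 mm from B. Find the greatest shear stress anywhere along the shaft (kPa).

21100 kPa

Compatibility: T_A·a/J_AC = T_B·b/J_CB with T_A + T_B = T₀.
J_AC = 7.85×10^-4 m⁴, J_CB = 4.22×10^-5 m⁴, so T_A = T₀·(J_AC/a)/((J_AC/a)+(J_CB/b)) = 110700 N·m, T_B = 2311 N·m.
τ in each portion: τ_AC = 2.11×10^7 Pa, τ_CB = 3.94×10^6 Pa; maximum is in AC.
τ_max = T_AC·r/J = 110700·0.149/7.85×10^-4 = 2.109×10^7 Pa.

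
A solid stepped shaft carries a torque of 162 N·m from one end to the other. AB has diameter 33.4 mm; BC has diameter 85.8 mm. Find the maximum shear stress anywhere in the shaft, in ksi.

3.21 ksi

Under the same torque, τ_max = 16T/(πd³) is largest where d is smallest — segment AB (d = 33.4 mm).
τ_max = 16·162.0/(π·(0.0334)³) = 2.214×10^7 Pa.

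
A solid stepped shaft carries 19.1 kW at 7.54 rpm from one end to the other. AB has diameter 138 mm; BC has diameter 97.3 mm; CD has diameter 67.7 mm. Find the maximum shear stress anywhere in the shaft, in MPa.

ω = 2π·7.54/60 = 0.7896 rad/s, so T = P/ω = 19.1×10³ / 0.7896 = 24190 N·m.
Under the same torque, τ_max = 16T/(πd³) is largest where d is smallest — segment CD (d = 67.7 mm).
τ_max = 16·24190/(π·(0.0677)³) = 3.970×10^8 Pa.

397 MPa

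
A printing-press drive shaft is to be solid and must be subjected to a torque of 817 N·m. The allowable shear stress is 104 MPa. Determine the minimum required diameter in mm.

For a solid shaft τ_max = 16T/(πd³), so d = (16T/(π τ_allow))^(1/3) = (16·817.0/(π·1.04×10^8))^(1/3) = 0.03420 m.

34.2 mm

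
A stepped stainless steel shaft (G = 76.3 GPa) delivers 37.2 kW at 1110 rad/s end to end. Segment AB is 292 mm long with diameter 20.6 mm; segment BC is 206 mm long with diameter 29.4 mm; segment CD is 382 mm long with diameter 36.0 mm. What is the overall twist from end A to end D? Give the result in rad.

ω = 1110 rad/s, so T = P/ω = 37.2×10³ / 1110 = 33.51 N·m.
J_AB = π(0.0206)⁴/32 = 1.77×10^-8 m⁴; J_BC = π(0.0294)⁴/32 = 7.33×10^-8 m⁴; J_CD = π(0.0360)⁴/32 = 1.65×10^-7 m⁴.
θ = (T/G)·Σ L_i/J_i = (33.51/76.3×10⁹)·(0.292/1.77×10^-8 + 0.206/7.33×10^-8 + 0.382/1.65×10^-7) = 9.506×10^-3 rad.

0.00951 rad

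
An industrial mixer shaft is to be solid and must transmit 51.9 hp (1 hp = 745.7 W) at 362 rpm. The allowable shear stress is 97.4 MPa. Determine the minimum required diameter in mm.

ω = 2π·362/60 = 37.91 rad/s, so T = P/ω = 51.9×745.7 / 37.91 = 1021 N·m.
For a solid shaft τ_max = 16T/(πd³), so d = (16T/(π τ_allow))^(1/3) = (16·1021/(π·9.74×10^7))^(1/3) = 0.03765 m.

37.7 mm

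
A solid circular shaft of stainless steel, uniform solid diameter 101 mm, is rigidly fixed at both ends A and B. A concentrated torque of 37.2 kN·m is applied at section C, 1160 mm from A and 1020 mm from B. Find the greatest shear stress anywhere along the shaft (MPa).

97.8 MPa

With uniform GJ and both ends fixed, compatibility θ_AC = θ_CB gives T_A·a = T_B·b, together with T_A + T_B = T₀.
T_A = T₀·b/(a+b) = 37200·1020/2180 = 17410 N·m; T_B = 19790 N·m.
τ in each portion: τ_AC = 8.60×10^7 Pa, τ_CB = 9.78×10^7 Pa; maximum is in CB.
τ_max = T_CB·r/J = 19790·0.0505/1.02×10^-5 = 9.785×10^7 Pa.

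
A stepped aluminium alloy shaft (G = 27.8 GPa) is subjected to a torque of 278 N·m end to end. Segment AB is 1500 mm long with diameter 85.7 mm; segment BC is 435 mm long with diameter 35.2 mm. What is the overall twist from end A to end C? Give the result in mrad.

J_AB = π(0.0857)⁴/32 = 5.30×10^-6 m⁴; J_BC = π(0.0352)⁴/32 = 1.51×10^-7 m⁴.
θ = (T/G)·Σ L_i/J_i = (278.0/27.8×10⁹)·(1.50/5.30×10^-6 + 0.435/1.51×10^-7) = 0.03169 rad.

31.7 mrad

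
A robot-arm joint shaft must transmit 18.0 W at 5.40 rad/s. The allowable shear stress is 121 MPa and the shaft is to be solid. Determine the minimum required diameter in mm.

ω = 5.40 rad/s, so T = P/ω = 18.0 / 5.400 = 3.333 N·m.
For a solid shaft τ_max = 16T/(πd³), so d = (16T/(π τ_allow))^(1/3) = (16·3.333/(π·1.21×10^8))^(1/3) = 0.005196 m.

5.20 mm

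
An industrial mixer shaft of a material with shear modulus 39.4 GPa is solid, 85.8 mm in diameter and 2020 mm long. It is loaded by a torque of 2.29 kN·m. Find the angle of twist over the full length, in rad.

J = πd⁴/32 = π(0.0858)⁴/32 = 5.320×10^-6 m⁴.
θ = T·L/(G·J) = 2290 × 2.02 / (39.4×10⁹ × 5.320×10^-6) = 0.02207 rad.

0.0221 rad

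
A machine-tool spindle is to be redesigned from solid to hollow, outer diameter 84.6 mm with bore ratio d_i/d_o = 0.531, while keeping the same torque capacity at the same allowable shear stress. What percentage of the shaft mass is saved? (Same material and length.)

Equal τ_max and T ⇒ the solid shaft needs d_s³ = d_o³(1−k⁴), so d_s = 84.6·(1−0.531⁴)^(1/3) = 82.30 mm.
Area ratio A_h/A_s = d_o²(1−k²)/d_s² = (1−k²)/(1−k⁴)^(2/3) = 0.7588.
Mass saving = 1 − 0.7588 = 24.1 %.

24.1 %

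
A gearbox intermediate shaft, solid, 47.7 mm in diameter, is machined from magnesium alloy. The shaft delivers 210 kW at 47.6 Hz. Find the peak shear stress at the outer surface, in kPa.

32900 kPa

ω = 2π·47.6 = 299.1 rad/s, so T = P/ω = 210×10³ / 299.1 = 702.2 N·m.
J = πd⁴/32 = π(0.0477)⁴/32 = 5.082×10^-7 m⁴.
τ_max = T·r/J = 702.2 × 0.0239 / 5.082×10^-7 = 3.295×10^7 Pa.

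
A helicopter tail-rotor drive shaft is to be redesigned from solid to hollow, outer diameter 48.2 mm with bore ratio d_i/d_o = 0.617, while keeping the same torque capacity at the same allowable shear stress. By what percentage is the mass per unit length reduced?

31.3 %

Equal τ_max and T ⇒ the solid shaft needs d_s³ = d_o³(1−k⁴), so d_s = 48.2·(1−0.617⁴)^(1/3) = 45.75 mm.
Area ratio A_h/A_s = d_o²(1−k²)/d_s² = (1−k²)/(1−k⁴)^(2/3) = 0.6874.
Mass saving = 1 − 0.6874 = 31.3 %.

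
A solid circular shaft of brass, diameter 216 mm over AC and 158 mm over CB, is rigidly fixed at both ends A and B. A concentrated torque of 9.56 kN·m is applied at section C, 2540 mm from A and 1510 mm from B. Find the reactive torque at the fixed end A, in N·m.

Compatibility: T_A·a/J_AC = T_B·b/J_CB with T_A + T_B = T₀.
J_AC = 2.14×10^-4 m⁴, J_CB = 6.12×10^-5 m⁴, so T_A = T₀·(J_AC/a)/((J_AC/a)+(J_CB/b)) = 6453 N·m, T_B = 3107 N·m.

6450 N·m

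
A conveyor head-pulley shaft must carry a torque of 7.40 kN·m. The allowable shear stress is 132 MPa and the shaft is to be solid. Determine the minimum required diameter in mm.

65.8 mm

For a solid shaft τ_max = 16T/(πd³), so d = (16T/(π τ_allow))^(1/3) = (16·7400/(π·1.32×10^8))^(1/3) = 0.06585 m.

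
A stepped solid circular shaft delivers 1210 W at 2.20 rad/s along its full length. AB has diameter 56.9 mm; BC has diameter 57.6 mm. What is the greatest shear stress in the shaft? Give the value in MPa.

ω = 2.20 rad/s, so T = P/ω = 1210 / 2.200 = 550.0 N·m.
Under the same torque, τ_max = 16T/(πd³) is largest where d is smallest — segment AB (d = 56.9 mm).
τ_max = 16·550.0/(π·(0.0569)³) = 1.521×10^7 Pa.

15.2 MPa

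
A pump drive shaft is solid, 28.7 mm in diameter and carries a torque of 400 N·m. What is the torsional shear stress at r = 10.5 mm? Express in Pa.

J = πd⁴/32 = π(0.0287)⁴/32 = 6.661×10^-8 m⁴.
Shear stress varies linearly with radius: τ = T·r/J = 400.0 × 0.0105 / 6.661×10^-8 = 6.306×10^7 Pa.

6.31e7 Pa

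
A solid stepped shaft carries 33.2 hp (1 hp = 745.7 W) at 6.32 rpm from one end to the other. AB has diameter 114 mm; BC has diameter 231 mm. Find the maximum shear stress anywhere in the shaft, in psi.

ω = 2π·6.32/60 = 0.6618 rad/s, so T = P/ω = 33.2×745.7 / 0.6618 = 37410 N·m.
Under the same torque, τ_max = 16T/(πd³) is largest where d is smallest — segment AB (d = 114 mm).
τ_max = 16·37410/(π·(0.114)³) = 1.286×10^8 Pa.

18700 psi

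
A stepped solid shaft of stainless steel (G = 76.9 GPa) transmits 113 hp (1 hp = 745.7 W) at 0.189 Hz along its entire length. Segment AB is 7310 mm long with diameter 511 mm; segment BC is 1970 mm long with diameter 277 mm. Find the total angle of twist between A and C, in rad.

ω = 2π·0.189 = 1.188 rad/s, so T = P/ω = 113×745.7 / 1.188 = 70960 N·m.
J_AB = π(0.511)⁴/32 = 6.69×10^-3 m⁴; J_BC = π(0.277)⁴/32 = 5.78×10^-4 m⁴.
θ = (T/G)·Σ L_i/J_i = (70960/76.9×10⁹)·(7.31/6.69×10^-3 + 1.97/5.78×10^-4) = 4.153×10^-3 rad.

0.00415 rad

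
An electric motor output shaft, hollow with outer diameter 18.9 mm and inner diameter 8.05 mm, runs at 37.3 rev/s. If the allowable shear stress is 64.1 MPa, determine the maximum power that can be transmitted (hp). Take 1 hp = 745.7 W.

25.8 hp

J = π(d_o⁴ − d_i⁴)/32 = π(0.0189⁴ − 0.00805⁴)/32 = 1.211×10^-8 m⁴.
T_max = τ_allow·J/r = 6.41×10^7 × 1.211×10^-8 / 0.00945 = 82.18 N·m.
ω = 2π·37.3 = 234.4 rad/s, so P_max = T_max·ω = 1.926×10^4 W.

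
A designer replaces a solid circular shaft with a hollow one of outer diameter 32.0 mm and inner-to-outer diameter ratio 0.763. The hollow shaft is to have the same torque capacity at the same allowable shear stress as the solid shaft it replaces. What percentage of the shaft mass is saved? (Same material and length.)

Equal τ_max and T ⇒ the solid shaft needs d_s³ = d_o³(1−k⁴), so d_s = 32.0·(1−0.763⁴)^(1/3) = 27.88 mm.
Area ratio A_h/A_s = d_o²(1−k²)/d_s² = (1−k²)/(1−k⁴)^(2/3) = 0.5506.
Mass saving = 1 − 0.5506 = 44.9 %.

44.9 %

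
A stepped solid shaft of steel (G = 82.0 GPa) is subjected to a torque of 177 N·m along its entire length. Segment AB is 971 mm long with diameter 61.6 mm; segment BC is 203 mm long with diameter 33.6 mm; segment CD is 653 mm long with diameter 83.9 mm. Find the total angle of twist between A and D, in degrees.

0.302°

J_AB = π(0.0616)⁴/32 = 1.41×10^-6 m⁴; J_BC = π(0.0336)⁴/32 = 1.25×10^-7 m⁴; J_CD = π(0.0839)⁴/32 = 4.86×10^-6 m⁴.
θ = (T/G)·Σ L_i/J_i = (177.0/82.0×10⁹)·(0.971/1.41×10^-6 + 0.203/1.25×10^-7 + 0.653/4.86×10^-6) = 5.274×10^-3 rad.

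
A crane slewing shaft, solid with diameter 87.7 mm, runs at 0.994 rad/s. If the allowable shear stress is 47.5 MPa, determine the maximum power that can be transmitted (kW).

J = πd⁴/32 = π(0.0877)⁴/32 = 5.808×10^-6 m⁴.
T_max = τ_allow·J/r = 4.75×10^7 × 5.808×10^-6 / 0.0439 = 6291 N·m.
ω = 0.994 rad/s, so P_max = T_max·ω = 6253 W.

6.25 kW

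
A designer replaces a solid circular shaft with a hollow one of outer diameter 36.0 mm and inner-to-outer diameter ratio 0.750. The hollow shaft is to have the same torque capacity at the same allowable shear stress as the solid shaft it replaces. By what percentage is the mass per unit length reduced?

Equal τ_max and T ⇒ the solid shaft needs d_s³ = d_o³(1−k⁴), so d_s = 36.0·(1−0.750⁴)^(1/3) = 31.71 mm.
Area ratio A_h/A_s = d_o²(1−k²)/d_s² = (1−k²)/(1−k⁴)^(2/3) = 0.5638.
Mass saving = 1 − 0.5638 = 43.6 %.

43.6 %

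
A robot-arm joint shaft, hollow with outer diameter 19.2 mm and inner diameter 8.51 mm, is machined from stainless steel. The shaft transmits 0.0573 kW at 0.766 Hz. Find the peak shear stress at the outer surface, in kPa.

ω = 2π·0.766 = 4.813 rad/s, so T = P/ω = 0.0573×10³ / 4.813 = 11.91 N·m.
J = π(d_o⁴ − d_i⁴)/32 = π(0.0192⁴ − 0.00851⁴)/32 = 1.283×10^-8 m⁴.
τ_max = T·r/J = 11.91 × 0.00960 / 1.283×10^-8 = 8.911×10^6 Pa.

8910 kPa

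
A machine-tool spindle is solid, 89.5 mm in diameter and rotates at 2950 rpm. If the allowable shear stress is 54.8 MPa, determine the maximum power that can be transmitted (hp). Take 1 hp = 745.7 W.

J = πd⁴/32 = π(0.0895)⁴/32 = 6.299×10^-6 m⁴.
T_max = τ_allow·J/r = 5.48×10^7 × 6.299×10^-6 / 0.0447 = 7714 N·m.
ω = 2π·2950/60 = 308.9 rad/s, so P_max = T_max·ω = 2.383×10^6 W.

3200 hp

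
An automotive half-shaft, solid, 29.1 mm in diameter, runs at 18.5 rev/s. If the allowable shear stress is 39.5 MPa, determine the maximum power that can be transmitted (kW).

J = πd⁴/32 = π(0.0291)⁴/32 = 7.040×10^-8 m⁴.
T_max = τ_allow·J/r = 3.95×10^7 × 7.040×10^-8 / 0.0146 = 191.1 N·m.
ω = 2π·18.5 = 116.2 rad/s, so P_max = T_max·ω = 2.222×10^4 W.

22.2 kW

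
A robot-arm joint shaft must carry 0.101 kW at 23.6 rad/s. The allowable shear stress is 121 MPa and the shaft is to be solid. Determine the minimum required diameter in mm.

ω = 23.6 rad/s, so T = P/ω = 0.101×10³ / 23.60 = 4.280 N·m.
For a solid shaft τ_max = 16T/(πd³), so d = (16T/(π τ_allow))^(1/3) = (16·4.280/(π·1.21×10^8))^(1/3) = 0.005648 m.

5.65 mm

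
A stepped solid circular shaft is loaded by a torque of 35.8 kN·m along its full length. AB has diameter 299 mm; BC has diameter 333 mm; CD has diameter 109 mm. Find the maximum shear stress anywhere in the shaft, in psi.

20400 psi

Under the same torque, τ_max = 16T/(πd³) is largest where d is smallest — segment CD (d = 109 mm).
τ_max = 16·35800/(π·(0.109)³) = 1.408×10^8 Pa.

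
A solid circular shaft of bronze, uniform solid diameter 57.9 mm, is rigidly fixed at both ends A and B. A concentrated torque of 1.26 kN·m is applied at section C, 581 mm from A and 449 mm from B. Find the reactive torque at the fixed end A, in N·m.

With uniform GJ and both ends fixed, compatibility θ_AC = θ_CB gives T_A·a = T_B·b, together with T_A + T_B = T₀.
T_A = T₀·b/(a+b) = 1260·449/1030 = 549.3 N·m; T_B = 710.7 N·m.

549 N·m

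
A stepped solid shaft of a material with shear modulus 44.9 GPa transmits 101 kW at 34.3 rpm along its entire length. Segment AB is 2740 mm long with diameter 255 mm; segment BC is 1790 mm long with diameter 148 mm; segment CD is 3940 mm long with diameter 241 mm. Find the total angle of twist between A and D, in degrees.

2.03°

ω = 2π·34.3/60 = 3.592 rad/s, so T = P/ω = 101×10³ / 3.592 = 28120 N·m.
J_AB = π(0.255)⁴/32 = 4.15×10^-4 m⁴; J_BC = π(0.148)⁴/32 = 4.71×10^-5 m⁴; J_CD = π(0.241)⁴/32 = 3.31×10^-4 m⁴.
θ = (T/G)·Σ L_i/J_i = (28120/44.9×10⁹)·(2.74/4.15×10^-4 + 1.79/4.71×10^-5 + 3.94/3.31×10^-4) = 0.03538 rad.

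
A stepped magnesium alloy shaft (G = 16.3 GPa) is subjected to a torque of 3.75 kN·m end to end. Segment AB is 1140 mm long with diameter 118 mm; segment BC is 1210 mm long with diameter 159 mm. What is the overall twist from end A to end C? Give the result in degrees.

1.04°

J_AB = π(0.118)⁴/32 = 1.90×10^-5 m⁴; J_BC = π(0.159)⁴/32 = 6.27×10^-5 m⁴.
θ = (T/G)·Σ L_i/J_i = (3750/16.3×10⁹)·(1.14/1.90×10^-5 + 1.21/6.27×10^-5) = 0.01822 rad.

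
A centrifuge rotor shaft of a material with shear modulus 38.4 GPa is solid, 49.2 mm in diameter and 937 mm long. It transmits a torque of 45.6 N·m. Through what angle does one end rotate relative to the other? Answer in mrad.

1.93 mrad

J = πd⁴/32 = π(0.0492)⁴/32 = 5.753×10^-7 m⁴.
θ = T·L/(G·J) = 45.60 × 0.937 / (38.4×10⁹ × 5.753×10^-7) = 1.934×10^-3 rad.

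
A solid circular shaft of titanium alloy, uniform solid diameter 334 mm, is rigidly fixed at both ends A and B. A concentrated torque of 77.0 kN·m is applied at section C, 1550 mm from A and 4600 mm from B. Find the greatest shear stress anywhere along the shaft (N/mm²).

With uniform GJ and both ends fixed, compatibility θ_AC = θ_CB gives T_A·a = T_B·b, together with T_A + T_B = T₀.
T_A = T₀·b/(a+b) = 77000·4600/6150 = 57590 N·m; T_B = 19410 N·m.
τ in each portion: τ_AC = 7.87×10^6 Pa, τ_CB = 2.65×10^6 Pa; maximum is in AC.
τ_max = T_AC·r/J = 57590·0.167/1.22×10^-3 = 7.872×10^6 Pa.

7.87 N/mm²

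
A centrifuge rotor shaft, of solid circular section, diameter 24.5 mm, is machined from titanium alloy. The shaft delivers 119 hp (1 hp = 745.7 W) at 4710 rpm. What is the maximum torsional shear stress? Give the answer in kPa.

ω = 2π·4710/60 = 493.2 rad/s, so T = P/ω = 119×745.7 / 493.2 = 179.9 N·m.
J = πd⁴/32 = π(0.0245)⁴/32 = 3.537×10^-8 m⁴.
τ_max = T·r/J = 179.9 × 0.0123 / 3.537×10^-8 = 6.231×10^7 Pa.

62300 kPa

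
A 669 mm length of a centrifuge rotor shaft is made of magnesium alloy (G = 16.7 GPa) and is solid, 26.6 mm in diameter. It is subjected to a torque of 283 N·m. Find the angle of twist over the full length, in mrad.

J = πd⁴/32 = π(0.0266)⁴/32 = 4.915×10^-8 m⁴.
θ = T·L/(G·J) = 283.0 × 0.669 / (16.7×10⁹ × 4.915×10^-8) = 0.2307 rad.

231 mrad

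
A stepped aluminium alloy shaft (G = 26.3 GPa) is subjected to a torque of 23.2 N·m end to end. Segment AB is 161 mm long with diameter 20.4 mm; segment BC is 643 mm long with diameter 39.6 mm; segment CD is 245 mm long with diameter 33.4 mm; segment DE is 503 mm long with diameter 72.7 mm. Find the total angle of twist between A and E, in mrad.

12.6 mrad

J_AB = π(0.0204)⁴/32 = 1.70×10^-8 m⁴; J_BC = π(0.0396)⁴/32 = 2.41×10^-7 m⁴; J_CD = π(0.0334)⁴/32 = 1.22×10^-7 m⁴; J_DE = π(0.0727)⁴/32 = 2.74×10^-6 m⁴.
θ = (T/G)·Σ L_i/J_i = (23.20/26.3×10⁹)·(0.161/1.70×10^-8 + 0.643/2.41×10^-7 + 0.245/1.22×10^-7 + 0.503/2.74×10^-6) = 0.01263 rad.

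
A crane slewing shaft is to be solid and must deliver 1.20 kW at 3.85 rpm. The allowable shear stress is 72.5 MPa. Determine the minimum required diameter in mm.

59.4 mm

ω = 2π·3.85/60 = 0.4032 rad/s, so T = P/ω = 1.20×10³ / 0.4032 = 2976 N·m.
For a solid shaft τ_max = 16T/(πd³), so d = (16T/(π τ_allow))^(1/3) = (16·2976/(π·7.25×10^7))^(1/3) = 0.05935 m.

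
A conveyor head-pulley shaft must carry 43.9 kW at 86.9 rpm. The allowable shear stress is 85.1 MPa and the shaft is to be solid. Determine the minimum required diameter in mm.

66.1 mm

ω = 2π·86.9/60 = 9.100 rad/s, so T = P/ω = 43.9×10³ / 9.100 = 4824 N·m.
For a solid shaft τ_max = 16T/(πd³), so d = (16T/(π τ_allow))^(1/3) = (16·4824/(π·8.51×10^7))^(1/3) = 0.06609 m.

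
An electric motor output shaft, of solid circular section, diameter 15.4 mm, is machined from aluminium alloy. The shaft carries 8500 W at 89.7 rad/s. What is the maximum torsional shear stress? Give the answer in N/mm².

132 N/mm²

ω = 89.7 rad/s, so T = P/ω = 8500 / 89.70 = 94.76 N·m.
J = πd⁴/32 = π(0.0154)⁴/32 = 5.522×10^-9 m⁴.
τ_max = T·r/J = 94.76 × 0.00770 / 5.522×10^-9 = 1.321×10^8 Pa.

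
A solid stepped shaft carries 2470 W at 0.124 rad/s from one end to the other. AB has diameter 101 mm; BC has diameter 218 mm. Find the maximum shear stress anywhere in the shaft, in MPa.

98.5 MPa

ω = 0.124 rad/s, so T = P/ω = 2470 / 0.1240 = 19920 N·m.
Under the same torque, τ_max = 16T/(πd³) is largest where d is smallest — segment AB (d = 101 mm).
τ_max = 16·19920/(π·(0.101)³) = 9.846×10^7 Pa.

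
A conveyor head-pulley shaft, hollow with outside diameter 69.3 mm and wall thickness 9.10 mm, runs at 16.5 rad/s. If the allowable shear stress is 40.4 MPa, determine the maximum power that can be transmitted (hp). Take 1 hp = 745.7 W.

J = π(d_o⁴ − d_i⁴)/32 = π(0.0693⁴ − 0.0511⁴)/32 = 1.595×10^-6 m⁴.
T_max = τ_allow·J/r = 4.04×10^7 × 1.595×10^-6 / 0.0347 = 1860 N·m.
ω = 16.5 rad/s, so P_max = T_max·ω = 3.068×10^4 W.

41.1 hp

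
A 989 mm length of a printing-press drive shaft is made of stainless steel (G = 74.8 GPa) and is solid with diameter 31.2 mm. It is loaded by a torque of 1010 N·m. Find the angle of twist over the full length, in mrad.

J = πd⁴/32 = π(0.0312)⁴/32 = 9.303×10^-8 m⁴.
θ = T·L/(G·J) = 1010 × 0.989 / (74.8×10⁹ × 9.303×10^-8) = 0.1435 rad.

144 mrad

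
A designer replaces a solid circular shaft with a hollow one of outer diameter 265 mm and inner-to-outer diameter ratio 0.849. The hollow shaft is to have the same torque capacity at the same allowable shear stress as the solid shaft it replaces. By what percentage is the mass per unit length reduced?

54.5 %

Equal τ_max and T ⇒ the solid shaft needs d_s³ = d_o³(1−k⁴), so d_s = 265·(1−0.849⁴)^(1/3) = 207.6 mm.
Area ratio A_h/A_s = d_o²(1−k²)/d_s² = (1−k²)/(1−k⁴)^(2/3) = 0.4551.
Mass saving = 1 − 0.4551 = 54.5 %.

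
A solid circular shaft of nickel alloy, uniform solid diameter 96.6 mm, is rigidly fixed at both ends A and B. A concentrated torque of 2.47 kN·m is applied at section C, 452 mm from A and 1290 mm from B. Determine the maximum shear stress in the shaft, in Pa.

1.03e7 Pa

With uniform GJ and both ends fixed, compatibility θ_AC = θ_CB gives T_A·a = T_B·b, together with T_A + T_B = T₀.
T_A = T₀·b/(a+b) = 2470·1290/1742 = 1829 N·m; T_B = 640.9 N·m.
τ in each portion: τ_AC = 1.03×10^7 Pa, τ_CB = 3.62×10^6 Pa; maximum is in AC.
τ_max = T_AC·r/J = 1829·0.0483/8.55×10^-6 = 1.033×10^7 Pa.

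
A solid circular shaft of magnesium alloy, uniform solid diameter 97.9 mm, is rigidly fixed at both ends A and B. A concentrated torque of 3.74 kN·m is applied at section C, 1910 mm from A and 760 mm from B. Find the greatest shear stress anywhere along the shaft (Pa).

With uniform GJ and both ends fixed, compatibility θ_AC = θ_CB gives T_A·a = T_B·b, together with T_A + T_B = T₀.
T_A = T₀·b/(a+b) = 3740·760/2670 = 1065 N·m; T_B = 2675 N·m.
τ in each portion: τ_AC = 5.78×10^6 Pa, τ_CB = 1.45×10^7 Pa; maximum is in CB.
τ_max = T_CB·r/J = 2675·0.0490/9.02×10^-6 = 1.452×10^7 Pa.

1.45e7 Pa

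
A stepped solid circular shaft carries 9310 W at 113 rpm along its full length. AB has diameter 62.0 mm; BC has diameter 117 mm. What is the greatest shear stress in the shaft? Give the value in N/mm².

ω = 2π·113/60 = 11.83 rad/s, so T = P/ω = 9310 / 11.83 = 786.8 N·m.
Under the same torque, τ_max = 16T/(πd³) is largest where d is smallest — segment AB (d = 62.0 mm).
τ_max = 16·786.8/(π·(0.0620)³) = 1.681×10^7 Pa.

16.8 N/mm²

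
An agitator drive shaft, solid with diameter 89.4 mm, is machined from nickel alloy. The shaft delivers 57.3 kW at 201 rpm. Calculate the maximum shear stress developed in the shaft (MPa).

19.4 MPa

ω = 2π·201/60 = 21.05 rad/s, so T = P/ω = 57.3×10³ / 21.05 = 2722 N·m.
J = πd⁴/32 = π(0.0894)⁴/32 = 6.271×10^-6 m⁴.
τ_max = T·r/J = 2722 × 0.0447 / 6.271×10^-6 = 1.940×10^7 Pa.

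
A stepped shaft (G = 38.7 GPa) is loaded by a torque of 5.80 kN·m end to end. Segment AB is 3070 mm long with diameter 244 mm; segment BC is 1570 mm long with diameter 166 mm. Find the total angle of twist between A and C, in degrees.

0.257°

J_AB = π(0.244)⁴/32 = 3.48×10^-4 m⁴; J_BC = π(0.166)⁴/32 = 7.45×10^-5 m⁴.
θ = (T/G)·Σ L_i/J_i = (5800/38.7×10⁹)·(3.07/3.48×10^-4 + 1.57/7.45×10^-5) = 4.479×10^-3 rad.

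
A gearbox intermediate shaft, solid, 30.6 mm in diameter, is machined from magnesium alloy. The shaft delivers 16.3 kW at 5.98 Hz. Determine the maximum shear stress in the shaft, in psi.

11200 psi

ω = 2π·5.98 = 37.57 rad/s, so T = P/ω = 16.3×10³ / 37.57 = 433.8 N·m.
J = πd⁴/32 = π(0.0306)⁴/32 = 8.608×10^-8 m⁴.
τ_max = T·r/J = 433.8 × 0.0153 / 8.608×10^-8 = 7.711×10^7 Pa.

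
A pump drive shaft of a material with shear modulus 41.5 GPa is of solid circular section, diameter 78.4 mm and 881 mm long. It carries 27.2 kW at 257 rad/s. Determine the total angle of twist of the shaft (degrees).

ω = 257 rad/s, so T = P/ω = 27.2×10³ / 257.0 = 105.8 N·m.
J = πd⁴/32 = π(0.0784)⁴/32 = 3.709×10^-6 m⁴.
θ = T·L/(G·J) = 105.8 × 0.881 / (41.5×10⁹ × 3.709×10^-6) = 6.058×10^-4 rad.

0.0347°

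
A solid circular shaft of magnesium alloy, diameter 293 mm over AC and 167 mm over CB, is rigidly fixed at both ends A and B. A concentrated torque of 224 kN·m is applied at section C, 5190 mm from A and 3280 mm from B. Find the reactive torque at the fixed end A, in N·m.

Compatibility: T_A·a/J_AC = T_B·b/J_CB with T_A + T_B = T₀.
J_AC = 7.24×10^-4 m⁴, J_CB = 7.64×10^-5 m⁴, so T_A = T₀·(J_AC/a)/((J_AC/a)+(J_CB/b)) = 191900 N·m, T_B = 32050 N·m.

192000 N·m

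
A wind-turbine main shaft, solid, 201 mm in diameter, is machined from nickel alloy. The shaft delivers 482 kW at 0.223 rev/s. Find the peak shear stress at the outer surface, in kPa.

ω = 2π·0.223 = 1.401 rad/s, so T = P/ω = 482×10³ / 1.401 = 344000 N·m.
J = πd⁴/32 = π(0.201)⁴/32 = 1.602×10^-4 m⁴.
τ_max = T·r/J = 344000 × 0.101 / 1.602×10^-4 = 2.157×10^8 Pa.

216000 kPa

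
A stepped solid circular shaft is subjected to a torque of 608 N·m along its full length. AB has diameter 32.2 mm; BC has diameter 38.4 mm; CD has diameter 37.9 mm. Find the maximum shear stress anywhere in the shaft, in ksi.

13.5 ksi

Under the same torque, τ_max = 16T/(πd³) is largest where d is smallest — segment AB (d = 32.2 mm).
τ_max = 16·608.0/(π·(0.0322)³) = 9.275×10^7 Pa.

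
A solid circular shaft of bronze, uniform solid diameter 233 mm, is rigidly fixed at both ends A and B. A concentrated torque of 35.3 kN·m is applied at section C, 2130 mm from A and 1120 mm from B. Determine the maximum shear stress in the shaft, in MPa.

With uniform GJ and both ends fixed, compatibility θ_AC = θ_CB gives T_A·a = T_B·b, together with T_A + T_B = T₀.
T_A = T₀·b/(a+b) = 35300·1120/3250 = 12160 N·m; T_B = 23140 N·m.
τ in each portion: τ_AC = 4.90×10^6 Pa, τ_CB = 9.31×10^6 Pa; maximum is in CB.
τ_max = T_CB·r/J = 23140·0.117/2.89×10^-4 = 9.315×10^6 Pa.

9.31 MPa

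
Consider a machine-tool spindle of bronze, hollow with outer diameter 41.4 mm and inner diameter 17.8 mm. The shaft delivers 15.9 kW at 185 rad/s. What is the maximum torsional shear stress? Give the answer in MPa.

6.39 MPa

ω = 185 rad/s, so T = P/ω = 15.9×10³ / 185.0 = 85.95 N·m.
J = π(d_o⁴ − d_i⁴)/32 = π(0.0414⁴ − 0.0178⁴)/32 = 2.785×10^-7 m⁴.
τ_max = T·r/J = 85.95 × 0.0207 / 2.785×10^-7 = 6.387×10^6 Pa.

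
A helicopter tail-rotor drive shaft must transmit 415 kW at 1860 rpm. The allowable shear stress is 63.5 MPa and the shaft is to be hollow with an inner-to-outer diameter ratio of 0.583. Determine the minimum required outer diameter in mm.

ω = 2π·1860/60 = 194.8 rad/s, so T = P/ω = 415×10³ / 194.8 = 2131 N·m.
For a hollow shaft with d_i/d_o = 0.583: τ_max = 16T/(π d_o³ (1−k⁴)), so d_o = [16T/(π τ_allow (1−k⁴))]^(1/3) = [16·2131/(π·6.35×10^7·0.8845)]^(1/3) = 0.05781 m.

57.8 mm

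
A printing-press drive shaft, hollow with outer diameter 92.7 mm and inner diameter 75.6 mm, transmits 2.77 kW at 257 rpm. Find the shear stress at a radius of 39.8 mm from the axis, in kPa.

ω = 2π·257/60 = 26.91 rad/s, so T = P/ω = 2.77×10³ / 26.91 = 102.9 N·m.
J = π(d_o⁴ − d_i⁴)/32 = π(0.0927⁴ − 0.0756⁴)/32 = 4.043×10^-6 m⁴.
Shear stress varies linearly with radius: τ = T·r/J = 102.9 × 0.0398 / 4.043×10^-6 = 1.013×10^6 Pa.

1010 kPa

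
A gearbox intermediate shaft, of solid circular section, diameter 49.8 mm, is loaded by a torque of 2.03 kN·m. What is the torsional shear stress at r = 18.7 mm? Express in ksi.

9.12 ksi

J = πd⁴/32 = π(0.0498)⁴/32 = 6.038×10^-7 m⁴.
Shear stress varies linearly with radius: τ = T·r/J = 2030 × 0.0187 / 6.038×10^-7 = 6.287×10^7 Pa.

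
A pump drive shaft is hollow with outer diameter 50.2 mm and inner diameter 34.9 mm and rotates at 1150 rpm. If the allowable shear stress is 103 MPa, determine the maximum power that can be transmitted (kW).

J = π(d_o⁴ − d_i⁴)/32 = π(0.0502⁴ − 0.0349⁴)/32 = 4.778×10^-7 m⁴.
T_max = τ_allow·J/r = 1.03×10^8 × 4.778×10^-7 / 0.0251 = 1961 N·m.
ω = 2π·1150/60 = 120.4 rad/s, so P_max = T_max·ω = 2.361×10^5 W.

236 kW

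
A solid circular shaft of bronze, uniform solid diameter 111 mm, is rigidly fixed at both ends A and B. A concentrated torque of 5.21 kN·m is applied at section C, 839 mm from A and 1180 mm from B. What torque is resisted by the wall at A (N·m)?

With uniform GJ and both ends fixed, compatibility θ_AC = θ_CB gives T_A·a = T_B·b, together with T_A + T_B = T₀.
T_A = T₀·b/(a+b) = 5210·1180/2019 = 3045 N·m; T_B = 2165 N·m.

3040 N·m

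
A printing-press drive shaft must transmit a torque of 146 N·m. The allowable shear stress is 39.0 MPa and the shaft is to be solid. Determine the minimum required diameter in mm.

For a solid shaft τ_max = 16T/(πd³), so d = (16T/(π τ_allow))^(1/3) = (16·146.0/(π·3.90×10^7))^(1/3) = 0.02671 m.

26.7 mm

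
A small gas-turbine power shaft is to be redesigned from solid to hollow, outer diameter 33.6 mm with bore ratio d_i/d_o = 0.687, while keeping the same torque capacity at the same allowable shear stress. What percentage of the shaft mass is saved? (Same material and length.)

37.5 %

Equal τ_max and T ⇒ the solid shaft needs d_s³ = d_o³(1−k⁴), so d_s = 33.6·(1−0.687⁴)^(1/3) = 30.89 mm.
Area ratio A_h/A_s = d_o²(1−k²)/d_s² = (1−k²)/(1−k⁴)^(2/3) = 0.6246.
Mass saving = 1 − 0.6246 = 37.5 %.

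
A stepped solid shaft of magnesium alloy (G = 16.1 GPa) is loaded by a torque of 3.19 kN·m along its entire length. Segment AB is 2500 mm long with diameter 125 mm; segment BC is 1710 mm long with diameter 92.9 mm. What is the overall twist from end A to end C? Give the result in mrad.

J_AB = π(0.125)⁴/32 = 2.40×10^-5 m⁴; J_BC = π(0.0929)⁴/32 = 7.31×10^-6 m⁴.
θ = (T/G)·Σ L_i/J_i = (3190/16.1×10⁹)·(2.50/2.40×10^-5 + 1.71/7.31×10^-6) = 0.06700 rad.

67.0 mrad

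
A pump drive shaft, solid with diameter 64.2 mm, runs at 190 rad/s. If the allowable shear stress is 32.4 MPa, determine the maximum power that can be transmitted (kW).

J = πd⁴/32 = π(0.0642)⁴/32 = 1.668×10^-6 m⁴.
T_max = τ_allow·J/r = 3.24×10^7 × 1.668×10^-6 / 0.0321 = 1683 N·m.
ω = 190 rad/s, so P_max = T_max·ω = 3.198×10^5 W.

320 kW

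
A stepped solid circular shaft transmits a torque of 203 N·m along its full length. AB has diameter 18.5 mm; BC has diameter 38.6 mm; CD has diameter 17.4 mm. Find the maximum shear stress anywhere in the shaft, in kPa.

Under the same torque, τ_max = 16T/(πd³) is largest where d is smallest — segment CD (d = 17.4 mm).
τ_max = 16·203.0/(π·(0.0174)³) = 1.963×10^8 Pa.

196000 kPa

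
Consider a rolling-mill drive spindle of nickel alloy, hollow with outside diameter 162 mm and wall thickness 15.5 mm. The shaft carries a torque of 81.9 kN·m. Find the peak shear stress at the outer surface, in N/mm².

171 N/mm²

J = π(d_o⁴ − d_i⁴)/32 = π(0.162⁴ − 0.131⁴)/32 = 3.871×10^-5 m⁴.
τ_max = T·r/J = 81900 × 0.0810 / 3.871×10^-5 = 1.714×10^8 Pa.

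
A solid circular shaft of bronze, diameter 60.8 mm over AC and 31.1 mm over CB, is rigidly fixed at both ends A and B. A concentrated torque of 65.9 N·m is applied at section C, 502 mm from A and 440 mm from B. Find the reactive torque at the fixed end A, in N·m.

Compatibility: T_A·a/J_AC = T_B·b/J_CB with T_A + T_B = T₀.
J_AC = 1.34×10^-6 m⁴, J_CB = 9.18×10^-8 m⁴, so T_A = T₀·(J_AC/a)/((J_AC/a)+(J_CB/b)) = 61.13 N·m, T_B = 4.774 N·m.

61.1 N·m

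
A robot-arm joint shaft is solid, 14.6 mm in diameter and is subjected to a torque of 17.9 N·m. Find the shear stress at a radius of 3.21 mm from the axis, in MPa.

J = πd⁴/32 = π(0.0146)⁴/32 = 4.461×10^-9 m⁴.
Shear stress varies linearly with radius: τ = T·r/J = 17.90 × 0.00321 / 4.461×10^-9 = 1.288×10^7 Pa.

12.9 MPa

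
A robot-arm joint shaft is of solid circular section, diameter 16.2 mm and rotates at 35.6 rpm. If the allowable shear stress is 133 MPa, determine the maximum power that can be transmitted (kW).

J = πd⁴/32 = π(0.0162)⁴/32 = 6.762×10^-9 m⁴.
T_max = τ_allow·J/r = 1.33×10^8 × 6.762×10^-9 / 0.00810 = 111.0 N·m.
ω = 2π·35.6/60 = 3.728 rad/s, so P_max = T_max·ω = 413.9 W.

0.414 kW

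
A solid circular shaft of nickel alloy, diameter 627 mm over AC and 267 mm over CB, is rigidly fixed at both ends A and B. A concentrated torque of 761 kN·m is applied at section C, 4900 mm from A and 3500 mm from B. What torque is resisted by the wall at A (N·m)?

728000 N·m

Compatibility: T_A·a/J_AC = T_B·b/J_CB with T_A + T_B = T₀.
J_AC = 0.0152 m⁴, J_CB = 4.99×10^-4 m⁴, so T_A = T₀·(J_AC/a)/((J_AC/a)+(J_CB/b)) = 727500 N·m, T_B = 33490 N·m.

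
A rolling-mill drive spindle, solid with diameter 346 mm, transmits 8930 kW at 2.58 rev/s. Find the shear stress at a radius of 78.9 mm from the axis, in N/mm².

30.9 N/mm²

ω = 2π·2.58 = 16.21 rad/s, so T = P/ω = 8930×10³ / 16.21 = 550900 N·m.
J = πd⁴/32 = π(0.346)⁴/32 = 1.407×10^-3 m⁴.
Shear stress varies linearly with radius: τ = T·r/J = 550900 × 0.0789 / 1.407×10^-3 = 3.089×10^7 Pa.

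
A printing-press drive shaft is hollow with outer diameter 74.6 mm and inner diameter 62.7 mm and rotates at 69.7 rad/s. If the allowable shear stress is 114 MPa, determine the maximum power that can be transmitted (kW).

324 kW

J = π(d_o⁴ − d_i⁴)/32 = π(0.0746⁴ − 0.0627⁴)/32 = 1.523×10^-6 m⁴.
T_max = τ_allow·J/r = 1.14×10^8 × 1.523×10^-6 / 0.0373 = 4656 N·m.
ω = 69.7 rad/s, so P_max = T_max·ω = 3.245×10^5 W.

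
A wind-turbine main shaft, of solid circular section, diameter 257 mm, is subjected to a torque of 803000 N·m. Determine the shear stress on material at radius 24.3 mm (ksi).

J = πd⁴/32 = π(0.257)⁴/32 = 4.283×10^-4 m⁴.
Shear stress varies linearly with radius: τ = T·r/J = 803000 × 0.0243 / 4.283×10^-4 = 4.556×10^7 Pa.

6.61 ksi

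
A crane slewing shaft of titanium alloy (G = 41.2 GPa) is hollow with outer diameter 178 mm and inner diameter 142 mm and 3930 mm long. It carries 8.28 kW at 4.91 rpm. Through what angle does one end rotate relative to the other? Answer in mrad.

ω = 2π·4.91/60 = 0.5142 rad/s, so T = P/ω = 8.28×10³ / 0.5142 = 16100 N·m.
J = π(d_o⁴ − d_i⁴)/32 = π(0.178⁴ − 0.142⁴)/32 = 5.864×10^-5 m⁴.
θ = T·L/(G·J) = 16100 × 3.93 / (41.2×10⁹ × 5.864×10^-5) = 0.02620 rad.

26.2 mrad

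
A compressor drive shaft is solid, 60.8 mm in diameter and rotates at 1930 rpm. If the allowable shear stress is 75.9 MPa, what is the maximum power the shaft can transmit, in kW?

J = πd⁴/32 = π(0.0608)⁴/32 = 1.342×10^-6 m⁴.
T_max = τ_allow·J/r = 7.59×10^7 × 1.342×10^-6 / 0.0304 = 3350 N·m.
ω = 2π·1930/60 = 202.1 rad/s, so P_max = T_max·ω = 6.770×10^5 W.

677 kW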